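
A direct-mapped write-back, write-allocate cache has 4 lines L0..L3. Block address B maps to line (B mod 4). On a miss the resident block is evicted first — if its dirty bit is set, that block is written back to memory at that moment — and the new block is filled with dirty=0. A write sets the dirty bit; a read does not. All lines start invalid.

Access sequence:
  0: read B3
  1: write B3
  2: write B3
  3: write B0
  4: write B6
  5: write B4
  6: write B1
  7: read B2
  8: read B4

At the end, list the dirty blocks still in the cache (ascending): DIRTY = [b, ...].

DIRTY = [1, 3, 4]

0: R B3 -> L3 miss  d=-]
1: W B3 -> L3 hit  d=D]
2: W B3 -> L3 hit  d=D]
3: W B0 -> L0 miss  d=D]
4: W B6 -> L2 miss  d=D]
5: W B4 -> L0 miss wb->B0  d=D]
6: W B1 -> L1 miss  d=D]
7: R B2 -> L2 miss wb->B6  d=-]
8: R B4 -> L0 hit  d=D]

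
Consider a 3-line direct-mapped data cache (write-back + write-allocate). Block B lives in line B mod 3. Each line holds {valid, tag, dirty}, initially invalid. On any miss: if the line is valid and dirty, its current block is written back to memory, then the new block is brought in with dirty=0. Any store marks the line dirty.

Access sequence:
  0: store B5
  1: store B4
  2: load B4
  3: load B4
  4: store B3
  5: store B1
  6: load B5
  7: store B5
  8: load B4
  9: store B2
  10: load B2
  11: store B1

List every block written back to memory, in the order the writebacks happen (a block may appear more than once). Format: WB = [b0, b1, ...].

WB = [4, 1, 5]

  0 | W B5 → L2 miss [D]
  1 | W B4 → L1 miss [D]
  2 | R B4 → L1 hit [D]
  3 | R B4 → L1 hit [D]
  4 | W B3 → L0 miss [D]
  5 | W B1 → L1 miss wb→B4 [D]
  6 | R B5 → L2 hit [D]
  7 | W B5 → L2 hit [D]
  8 | R B4 → L1 miss wb→B1 [-]
  9 | W B2 → L2 miss wb→B5 [D]
  10 | R B2 → L2 hit [D]
  11 | W B1 → L1 miss [D]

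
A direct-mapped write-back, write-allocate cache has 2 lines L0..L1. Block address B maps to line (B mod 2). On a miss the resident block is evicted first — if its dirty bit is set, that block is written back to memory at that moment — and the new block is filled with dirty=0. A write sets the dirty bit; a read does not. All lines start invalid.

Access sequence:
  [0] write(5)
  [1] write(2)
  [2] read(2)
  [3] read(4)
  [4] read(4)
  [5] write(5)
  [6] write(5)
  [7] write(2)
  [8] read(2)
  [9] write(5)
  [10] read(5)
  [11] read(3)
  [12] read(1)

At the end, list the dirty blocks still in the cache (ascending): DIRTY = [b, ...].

  0 | W B5 → L1 miss [D]
  1 | W B2 → L0 miss [D]
  2 | R B2 → L0 hit [D]
  3 | R B4 → L0 miss wb→B2 [-]
  4 | R B4 → L0 hit [-]
  5 | W B5 → L1 hit [D]
  6 | W B5 → L1 hit [D]
  7 | W B2 → L0 miss [D]
  8 | R B2 → L0 hit [D]
  9 | W B5 → L1 hit [D]
  10 | R B5 → L1 hit [D]
  11 | R B3 → L1 miss wb→B5 [-]
  12 | R B1 → L1 miss [-]

DIRTY = [2]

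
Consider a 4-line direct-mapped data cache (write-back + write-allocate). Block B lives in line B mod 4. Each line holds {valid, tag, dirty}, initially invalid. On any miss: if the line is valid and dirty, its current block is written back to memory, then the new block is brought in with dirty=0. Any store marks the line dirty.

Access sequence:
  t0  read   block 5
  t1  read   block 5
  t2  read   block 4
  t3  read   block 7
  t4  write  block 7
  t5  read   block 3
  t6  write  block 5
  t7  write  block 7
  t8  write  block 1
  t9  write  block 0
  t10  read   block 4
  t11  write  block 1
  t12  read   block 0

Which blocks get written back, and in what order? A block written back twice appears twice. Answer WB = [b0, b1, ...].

WB = [7, 5, 0]

0: R B5 -> L1 miss  d=-]
1: R B5 -> L1 hit  d=-]
2: R B4 -> L0 miss  d=-]
3: R B7 -> L3 miss  d=-]
4: W B7 -> L3 hit  d=D]
5: R B3 -> L3 miss wb->B7  d=-]
6: W B5 -> L1 hit  d=D]
7: W B7 -> L3 miss  d=D]
8: W B1 -> L1 miss wb->B5  d=D]
9: W B0 -> L0 miss  d=D]
10: R B4 -> L0 miss wb->B0  d=-]
11: W B1 -> L1 hit  d=D]
12: R B0 -> L0 miss  d=-]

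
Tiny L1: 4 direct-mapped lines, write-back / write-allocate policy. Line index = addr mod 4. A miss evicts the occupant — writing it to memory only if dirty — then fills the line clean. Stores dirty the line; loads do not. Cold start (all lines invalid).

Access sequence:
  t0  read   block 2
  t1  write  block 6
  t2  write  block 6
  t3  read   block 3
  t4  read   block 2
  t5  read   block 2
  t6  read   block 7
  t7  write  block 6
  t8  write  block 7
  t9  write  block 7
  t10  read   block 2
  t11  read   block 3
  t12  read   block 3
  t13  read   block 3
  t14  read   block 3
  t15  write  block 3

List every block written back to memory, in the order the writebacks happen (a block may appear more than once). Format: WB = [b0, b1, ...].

0: R B2 -> L2 miss  d=-]
1: W B6 -> L2 miss  d=D]
2: W B6 -> L2 hit  d=D]
3: R B3 -> L3 miss  d=-]
4: R B2 -> L2 miss wb->B6  d=-]
5: R B2 -> L2 hit  d=-]
6: R B7 -> L3 miss  d=-]
7: W B6 -> L2 miss  d=D]
8: W B7 -> L3 hit  d=D]
9: W B7 -> L3 hit  d=D]
10: R B2 -> L2 miss wb->B6  d=-]
11: R B3 -> L3 miss wb->B7  d=-]
12: R B3 -> L3 hit  d=-]
13: R B3 -> L3 hit  d=-]
14: R B3 -> L3 hit  d=-]
15: W B3 -> L3 hit  d=D]

WB = [6, 6, 7]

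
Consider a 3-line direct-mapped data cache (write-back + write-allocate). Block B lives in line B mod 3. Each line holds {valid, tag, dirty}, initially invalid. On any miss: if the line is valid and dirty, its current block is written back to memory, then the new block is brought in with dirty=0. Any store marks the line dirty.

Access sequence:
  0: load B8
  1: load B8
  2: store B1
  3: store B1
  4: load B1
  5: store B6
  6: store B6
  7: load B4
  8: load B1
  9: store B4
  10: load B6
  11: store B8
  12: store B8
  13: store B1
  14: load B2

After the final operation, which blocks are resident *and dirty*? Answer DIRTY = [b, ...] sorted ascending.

DIRTY = [1, 6]

0: R B8 -> L2 miss  d=-]
1: R B8 -> L2 hit  d=-]
2: W B1 -> L1 miss  d=D]
3: W B1 -> L1 hit  d=D]
4: R B1 -> L1 hit  d=D]
5: W B6 -> L0 miss  d=D]
6: W B6 -> L0 hit  d=D]
7: R B4 -> L1 miss wb->B1  d=-]
8: R B1 -> L1 miss  d=-]
9: W B4 -> L1 miss  d=D]
10: R B6 -> L0 hit  d=D]
11: W B8 -> L2 hit  d=D]
12: W B8 -> L2 hit  d=D]
13: W B1 -> L1 miss wb->B4  d=D]
14: R B2 -> L2 miss wb->B8  d=-]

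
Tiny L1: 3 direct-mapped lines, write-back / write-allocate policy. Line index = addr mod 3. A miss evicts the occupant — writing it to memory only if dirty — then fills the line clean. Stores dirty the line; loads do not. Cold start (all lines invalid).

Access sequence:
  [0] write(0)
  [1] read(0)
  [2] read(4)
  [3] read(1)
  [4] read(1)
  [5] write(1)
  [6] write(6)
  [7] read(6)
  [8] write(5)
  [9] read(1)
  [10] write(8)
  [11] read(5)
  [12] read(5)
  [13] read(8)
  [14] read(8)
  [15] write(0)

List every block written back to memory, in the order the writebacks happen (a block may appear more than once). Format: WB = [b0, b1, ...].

WB = [0, 5, 8, 6]

  0 | W B0 → L0 miss [D]
  1 | R B0 → L0 hit [D]
  2 | R B4 → L1 miss [-]
  3 | R B1 → L1 miss [-]
  4 | R B1 → L1 hit [-]
  5 | W B1 → L1 hit [D]
  6 | W B6 → L0 miss wb→B0 [D]
  7 | R B6 → L0 hit [D]
  8 | W B5 → L2 miss [D]
  9 | R B1 → L1 hit [D]
  10 | W B8 → L2 miss wb→B5 [D]
  11 | R B5 → L2 miss wb→B8 [-]
  12 | R B5 → L2 hit [-]
  13 | R B8 → L2 miss [-]
  14 | R B8 → L2 hit [-]
  15 | W B0 → L0 miss wb→B6 [D]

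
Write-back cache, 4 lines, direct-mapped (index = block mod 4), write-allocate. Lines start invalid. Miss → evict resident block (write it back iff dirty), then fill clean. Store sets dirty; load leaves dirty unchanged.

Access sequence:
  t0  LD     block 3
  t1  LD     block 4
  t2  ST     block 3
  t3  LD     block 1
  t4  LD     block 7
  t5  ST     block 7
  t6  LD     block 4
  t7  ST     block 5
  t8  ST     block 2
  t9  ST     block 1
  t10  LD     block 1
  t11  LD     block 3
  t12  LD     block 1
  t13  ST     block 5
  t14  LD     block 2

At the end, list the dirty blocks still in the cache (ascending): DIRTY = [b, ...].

0: R B3 → L3 miss [-]
1: R B4 → L0 miss [-]
2: W B3 → L3 hit [D]
3: R B1 → L1 miss [-]
4: R B7 → L3 miss wb→B3 [-]
5: W B7 → L3 hit [D]
6: R B4 → L0 hit [-]
7: W B5 → L1 miss [D]
8: W B2 → L2 miss [D]
9: W B1 → L1 miss wb→B5 [D]
10: R B1 → L1 hit [D]
11: R B3 → L3 miss wb→B7 [-]
12: R B1 → L1 hit [D]
13: W B5 → L1 miss wb→B1 [D]
14: R B2 → L2 hit [D]

DIRTY = [2, 5]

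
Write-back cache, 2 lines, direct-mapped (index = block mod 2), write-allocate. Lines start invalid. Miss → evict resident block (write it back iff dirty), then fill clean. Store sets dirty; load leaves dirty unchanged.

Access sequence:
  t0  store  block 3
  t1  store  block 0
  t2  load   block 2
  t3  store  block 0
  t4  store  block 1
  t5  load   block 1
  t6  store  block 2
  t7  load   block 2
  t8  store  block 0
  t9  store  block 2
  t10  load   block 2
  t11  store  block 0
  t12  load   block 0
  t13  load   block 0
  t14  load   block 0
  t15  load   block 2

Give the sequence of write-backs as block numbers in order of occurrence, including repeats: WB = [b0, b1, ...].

0: W B3 → L1 miss [D]
1: W B0 → L0 miss [D]
2: R B2 → L0 miss wb→B0 [-]
3: W B0 → L0 miss [D]
4: W B1 → L1 miss wb→B3 [D]
5: R B1 → L1 hit [D]
6: W B2 → L0 miss wb→B0 [D]
7: R B2 → L0 hit [D]
8: W B0 → L0 miss wb→B2 [D]
9: W B2 → L0 miss wb→B0 [D]
10: R B2 → L0 hit [D]
11: W B0 → L0 miss wb→B2 [D]
12: R B0 → L0 hit [D]
13: R B0 → L0 hit [D]
14: R B0 → L0 hit [D]
15: R B2 → L0 miss wb→B0 [-]

WB = [0, 3, 0, 2, 0, 2, 0]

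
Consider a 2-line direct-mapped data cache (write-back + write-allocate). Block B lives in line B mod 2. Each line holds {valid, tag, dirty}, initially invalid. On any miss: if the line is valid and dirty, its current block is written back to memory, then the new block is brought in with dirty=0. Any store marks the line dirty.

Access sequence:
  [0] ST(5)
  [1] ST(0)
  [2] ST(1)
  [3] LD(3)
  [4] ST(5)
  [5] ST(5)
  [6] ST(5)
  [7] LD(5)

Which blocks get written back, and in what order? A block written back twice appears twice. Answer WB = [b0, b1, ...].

0: W B5 -> L1 miss  d=D]
1: W B0 -> L0 miss  d=D]
2: W B1 -> L1 miss wb->B5  d=D]
3: R B3 -> L1 miss wb->B1  d=-]
4: W B5 -> L1 miss  d=D]
5: W B5 -> L1 hit  d=D]
6: W B5 -> L1 hit  d=D]
7: R B5 -> L1 hit  d=D]

WB = [5, 1]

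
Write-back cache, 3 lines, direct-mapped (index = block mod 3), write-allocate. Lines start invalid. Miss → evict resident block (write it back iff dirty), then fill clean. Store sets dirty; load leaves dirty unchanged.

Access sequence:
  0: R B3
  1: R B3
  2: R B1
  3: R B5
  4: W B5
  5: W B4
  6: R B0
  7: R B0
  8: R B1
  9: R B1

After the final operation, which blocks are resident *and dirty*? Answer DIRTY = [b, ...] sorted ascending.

DIRTY = [5]

0: R B3 -> L0 miss  d=-]
1: R B3 -> L0 hit  d=-]
2: R B1 -> L1 miss  d=-]
3: R B5 -> L2 miss  d=-]
4: W B5 -> L2 hit  d=D]
5: W B4 -> L1 miss  d=D]
6: R B0 -> L0 miss  d=-]
7: R B0 -> L0 hit  d=-]
8: R B1 -> L1 miss wb->B4  d=-]
9: R B1 -> L1 hit  d=-]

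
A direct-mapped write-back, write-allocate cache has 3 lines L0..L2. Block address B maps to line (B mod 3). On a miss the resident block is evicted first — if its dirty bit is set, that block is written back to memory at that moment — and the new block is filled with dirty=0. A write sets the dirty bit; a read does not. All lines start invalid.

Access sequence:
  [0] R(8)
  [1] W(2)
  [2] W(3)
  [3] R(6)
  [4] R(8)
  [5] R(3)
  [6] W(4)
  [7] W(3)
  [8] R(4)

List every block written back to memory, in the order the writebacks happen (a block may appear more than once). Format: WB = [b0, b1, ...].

0: R B8 → L2 miss [-]
1: W B2 → L2 miss [D]
2: W B3 → L0 miss [D]
3: R B6 → L0 miss wb→B3 [-]
4: R B8 → L2 miss wb→B2 [-]
5: R B3 → L0 miss [-]
6: W B4 → L1 miss [D]
7: W B3 → L0 hit [D]
8: R B4 → L1 hit [D]

WB = [3, 2]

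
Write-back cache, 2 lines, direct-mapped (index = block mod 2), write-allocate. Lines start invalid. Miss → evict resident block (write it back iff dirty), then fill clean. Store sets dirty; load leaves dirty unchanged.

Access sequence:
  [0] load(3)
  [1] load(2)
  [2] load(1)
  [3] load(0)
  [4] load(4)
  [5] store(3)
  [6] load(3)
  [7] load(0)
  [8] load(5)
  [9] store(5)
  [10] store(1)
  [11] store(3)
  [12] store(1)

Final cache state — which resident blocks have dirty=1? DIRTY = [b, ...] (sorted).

DIRTY = [1]

  0 | R B3 → L1 miss [-]
  1 | R B2 → L0 miss [-]
  2 | R B1 → L1 miss [-]
  3 | R B0 → L0 miss [-]
  4 | R B4 → L0 miss [-]
  5 | W B3 → L1 miss [D]
  6 | R B3 → L1 hit [D]
  7 | R B0 → L0 miss [-]
  8 | R B5 → L1 miss wb→B3 [-]
  9 | W B5 → L1 hit [D]
  10 | W B1 → L1 miss wb→B5 [D]
  11 | W B3 → L1 miss wb→B1 [D]
  12 | W B1 → L1 miss wb→B3 [D]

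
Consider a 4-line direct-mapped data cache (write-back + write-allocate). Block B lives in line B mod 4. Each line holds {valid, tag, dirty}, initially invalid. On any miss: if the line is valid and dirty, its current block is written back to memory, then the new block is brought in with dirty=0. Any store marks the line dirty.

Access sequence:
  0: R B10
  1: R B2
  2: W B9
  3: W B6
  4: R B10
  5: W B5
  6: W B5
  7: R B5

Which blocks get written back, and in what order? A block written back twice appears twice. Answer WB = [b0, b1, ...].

0: R B10 → L2 miss [-]
1: R B2 → L2 miss [-]
2: W B9 → L1 miss [D]
3: W B6 → L2 miss [D]
4: R B10 → L2 miss wb→B6 [-]
5: W B5 → L1 miss wb→B9 [D]
6: W B5 → L1 hit [D]
7: R B5 → L1 hit [D]

WB = [6, 9]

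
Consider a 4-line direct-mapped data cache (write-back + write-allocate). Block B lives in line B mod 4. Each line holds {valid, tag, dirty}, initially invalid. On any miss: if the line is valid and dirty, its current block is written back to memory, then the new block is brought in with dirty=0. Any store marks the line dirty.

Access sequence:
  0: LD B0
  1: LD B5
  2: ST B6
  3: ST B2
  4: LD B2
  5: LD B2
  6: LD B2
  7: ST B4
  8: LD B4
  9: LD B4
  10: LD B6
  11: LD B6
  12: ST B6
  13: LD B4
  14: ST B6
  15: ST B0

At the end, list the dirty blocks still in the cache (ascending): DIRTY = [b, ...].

0: R B0 -> L0 miss  d=-]
1: R B5 -> L1 miss  d=-]
2: W B6 -> L2 miss  d=D]
3: W B2 -> L2 miss wb->B6  d=D]
4: R B2 -> L2 hit  d=D]
5: R B2 -> L2 hit  d=D]
6: R B2 -> L2 hit  d=D]
7: W B4 -> L0 miss  d=D]
8: R B4 -> L0 hit  d=D]
9: R B4 -> L0 hit  d=D]
10: R B6 -> L2 miss wb->B2  d=-]
11: R B6 -> L2 hit  d=-]
12: W B6 -> L2 hit  d=D]
13: R B4 -> L0 hit  d=D]
14: W B6 -> L2 hit  d=D]
15: W B0 -> L0 miss wb->B4  d=D]

DIRTY = [0, 6]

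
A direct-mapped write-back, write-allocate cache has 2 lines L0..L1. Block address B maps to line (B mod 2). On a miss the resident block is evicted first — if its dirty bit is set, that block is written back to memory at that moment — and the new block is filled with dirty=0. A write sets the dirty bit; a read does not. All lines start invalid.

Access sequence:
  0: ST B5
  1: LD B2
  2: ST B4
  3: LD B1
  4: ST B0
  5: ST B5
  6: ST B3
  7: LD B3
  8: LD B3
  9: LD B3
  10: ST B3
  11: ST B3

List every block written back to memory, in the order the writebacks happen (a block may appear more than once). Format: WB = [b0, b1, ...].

  0 | W B5 → L1 miss [D]
  1 | R B2 → L0 miss [-]
  2 | W B4 → L0 miss [D]
  3 | R B1 → L1 miss wb→B5 [-]
  4 | W B0 → L0 miss wb→B4 [D]
  5 | W B5 → L1 miss [D]
  6 | W B3 → L1 miss wb→B5 [D]
  7 | R B3 → L1 hit [D]
  8 | R B3 → L1 hit [D]
  9 | R B3 → L1 hit [D]
  10 | W B3 → L1 hit [D]
  11 | W B3 → L1 hit [D]

WB = [5, 4, 5]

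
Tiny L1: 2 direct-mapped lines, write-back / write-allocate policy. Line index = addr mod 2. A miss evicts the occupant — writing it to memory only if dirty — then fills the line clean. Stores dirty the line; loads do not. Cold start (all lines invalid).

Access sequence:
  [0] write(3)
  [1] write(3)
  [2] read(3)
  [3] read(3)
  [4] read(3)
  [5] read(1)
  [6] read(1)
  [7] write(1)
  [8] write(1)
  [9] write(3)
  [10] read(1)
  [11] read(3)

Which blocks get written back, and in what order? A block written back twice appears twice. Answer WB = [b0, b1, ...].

  0 | W B3 → L1 miss [D]
  1 | W B3 → L1 hit [D]
  2 | R B3 → L1 hit [D]
  3 | R B3 → L1 hit [D]
  4 | R B3 → L1 hit [D]
  5 | R B1 → L1 miss wb→B3 [-]
  6 | R B1 → L1 hit [-]
  7 | W B1 → L1 hit [D]
  8 | W B1 → L1 hit [D]
  9 | W B3 → L1 miss wb→B1 [D]
  10 | R B1 → L1 miss wb→B3 [-]
  11 | R B3 → L1 miss [-]

WB = [3, 1, 3]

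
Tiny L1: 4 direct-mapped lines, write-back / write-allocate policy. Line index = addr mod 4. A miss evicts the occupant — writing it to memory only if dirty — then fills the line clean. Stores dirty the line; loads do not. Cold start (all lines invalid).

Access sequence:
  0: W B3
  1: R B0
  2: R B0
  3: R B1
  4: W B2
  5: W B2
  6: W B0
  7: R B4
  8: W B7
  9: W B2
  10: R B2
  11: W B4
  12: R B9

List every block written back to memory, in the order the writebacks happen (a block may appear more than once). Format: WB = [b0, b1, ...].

WB = [0, 3]

0: W B3 -> L3 miss  d=D]
1: R B0 -> L0 miss  d=-]
2: R B0 -> L0 hit  d=-]
3: R B1 -> L1 miss  d=-]
4: W B2 -> L2 miss  d=D]
5: W B2 -> L2 hit  d=D]
6: W B0 -> L0 hit  d=D]
7: R B4 -> L0 miss wb->B0  d=-]
8: W B7 -> L3 miss wb->B3  d=D]
9: W B2 -> L2 hit  d=D]
10: R B2 -> L2 hit  d=D]
11: W B4 -> L0 hit  d=D]
12: R B9 -> L1 miss  d=-]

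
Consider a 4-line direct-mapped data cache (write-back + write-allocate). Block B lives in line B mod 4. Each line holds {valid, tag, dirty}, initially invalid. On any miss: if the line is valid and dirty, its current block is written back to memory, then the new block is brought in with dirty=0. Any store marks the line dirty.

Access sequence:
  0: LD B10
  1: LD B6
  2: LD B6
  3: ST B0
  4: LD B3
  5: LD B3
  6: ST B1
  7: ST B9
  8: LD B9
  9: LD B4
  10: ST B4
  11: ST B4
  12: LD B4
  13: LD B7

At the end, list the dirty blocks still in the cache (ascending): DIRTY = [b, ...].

0: R B10 → L2 miss [-]
1: R B6 → L2 miss [-]
2: R B6 → L2 hit [-]
3: W B0 → L0 miss [D]
4: R B3 → L3 miss [-]
5: R B3 → L3 hit [-]
6: W B1 → L1 miss [D]
7: W B9 → L1 miss wb→B1 [D]
8: R B9 → L1 hit [D]
9: R B4 → L0 miss wb→B0 [-]
10: W B4 → L0 hit [D]
11: W B4 → L0 hit [D]
12: R B4 → L0 hit [D]
13: R B7 → L3 miss [-]

DIRTY = [4, 9]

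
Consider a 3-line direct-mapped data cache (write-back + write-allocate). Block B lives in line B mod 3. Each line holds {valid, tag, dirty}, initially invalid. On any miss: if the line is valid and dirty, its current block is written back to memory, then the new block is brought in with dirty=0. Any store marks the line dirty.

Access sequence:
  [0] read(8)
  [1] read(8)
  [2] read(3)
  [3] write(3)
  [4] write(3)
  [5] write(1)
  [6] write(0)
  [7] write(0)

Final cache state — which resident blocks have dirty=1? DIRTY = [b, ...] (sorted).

0: R B8 -> L2 miss  d=-]
1: R B8 -> L2 hit  d=-]
2: R B3 -> L0 miss  d=-]
3: W B3 -> L0 hit  d=D]
4: W B3 -> L0 hit  d=D]
5: W B1 -> L1 miss  d=D]
6: W B0 -> L0 miss wb->B3  d=D]
7: W B0 -> L0 hit  d=D]

DIRTY = [0, 1]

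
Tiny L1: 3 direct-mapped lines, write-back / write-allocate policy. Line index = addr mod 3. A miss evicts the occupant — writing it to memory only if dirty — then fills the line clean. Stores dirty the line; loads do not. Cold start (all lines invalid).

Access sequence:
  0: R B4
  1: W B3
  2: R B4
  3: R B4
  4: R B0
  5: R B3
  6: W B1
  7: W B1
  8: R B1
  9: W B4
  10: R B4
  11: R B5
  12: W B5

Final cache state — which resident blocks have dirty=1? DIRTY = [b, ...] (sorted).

0: R B4 -> L1 miss  d=-]
1: W B3 -> L0 miss  d=D]
2: R B4 -> L1 hit  d=-]
3: R B4 -> L1 hit  d=-]
4: R B0 -> L0 miss wb->B3  d=-]
5: R B3 -> L0 miss  d=-]
6: W B1 -> L1 miss  d=D]
7: W B1 -> L1 hit  d=D]
8: R B1 -> L1 hit  d=D]
9: W B4 -> L1 miss wb->B1  d=D]
10: R B4 -> L1 hit  d=D]
11: R B5 -> L2 miss  d=-]
12: W B5 -> L2 hit  d=D]

DIRTY = [4, 5]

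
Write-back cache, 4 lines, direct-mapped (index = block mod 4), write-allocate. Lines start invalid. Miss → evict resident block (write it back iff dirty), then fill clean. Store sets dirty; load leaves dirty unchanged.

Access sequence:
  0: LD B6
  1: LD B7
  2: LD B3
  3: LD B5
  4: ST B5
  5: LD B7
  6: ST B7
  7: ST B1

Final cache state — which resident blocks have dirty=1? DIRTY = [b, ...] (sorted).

  0 | R B6 → L2 miss [-]
  1 | R B7 → L3 miss [-]
  2 | R B3 → L3 miss [-]
  3 | R B5 → L1 miss [-]
  4 | W B5 → L1 hit [D]
  5 | R B7 → L3 miss [-]
  6 | W B7 → L3 hit [D]
  7 | W B1 → L1 miss wb→B5 [D]

DIRTY = [1, 7]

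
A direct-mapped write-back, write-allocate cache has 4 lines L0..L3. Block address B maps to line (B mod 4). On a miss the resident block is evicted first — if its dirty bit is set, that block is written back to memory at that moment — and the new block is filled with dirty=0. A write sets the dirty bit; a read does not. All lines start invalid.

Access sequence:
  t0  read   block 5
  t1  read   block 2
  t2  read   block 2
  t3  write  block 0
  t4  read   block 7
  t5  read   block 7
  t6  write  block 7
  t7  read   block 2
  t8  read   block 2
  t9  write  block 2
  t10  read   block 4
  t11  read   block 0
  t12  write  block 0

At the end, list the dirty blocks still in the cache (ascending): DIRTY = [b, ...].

DIRTY = [0, 2, 7]

  0 | R B5 → L1 miss [-]
  1 | R B2 → L2 miss [-]
  2 | R B2 → L2 hit [-]
  3 | W B0 → L0 miss [D]
  4 | R B7 → L3 miss [-]
  5 | R B7 → L3 hit [-]
  6 | W B7 → L3 hit [D]
  7 | R B2 → L2 hit [-]
  8 | R B2 → L2 hit [-]
  9 | W B2 → L2 hit [D]
  10 | R B4 → L0 miss wb→B0 [-]
  11 | R B0 → L0 miss [-]
  12 | W B0 → L0 hit [D]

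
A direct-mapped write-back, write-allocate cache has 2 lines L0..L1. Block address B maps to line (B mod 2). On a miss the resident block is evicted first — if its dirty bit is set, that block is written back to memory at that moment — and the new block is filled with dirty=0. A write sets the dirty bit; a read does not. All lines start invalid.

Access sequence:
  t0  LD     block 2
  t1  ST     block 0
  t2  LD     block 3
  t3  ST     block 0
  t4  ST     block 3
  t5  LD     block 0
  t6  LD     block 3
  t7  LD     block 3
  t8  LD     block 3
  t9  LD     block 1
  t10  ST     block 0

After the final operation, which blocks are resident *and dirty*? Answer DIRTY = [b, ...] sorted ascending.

DIRTY = [0]

0: R B2 → L0 miss [-]
1: W B0 → L0 miss [D]
2: R B3 → L1 miss [-]
3: W B0 → L0 hit [D]
4: W B3 → L1 hit [D]
5: R B0 → L0 hit [D]
6: R B3 → L1 hit [D]
7: R B3 → L1 hit [D]
8: R B3 → L1 hit [D]
9: R B1 → L1 miss wb→B3 [-]
10: W B0 → L0 hit [D]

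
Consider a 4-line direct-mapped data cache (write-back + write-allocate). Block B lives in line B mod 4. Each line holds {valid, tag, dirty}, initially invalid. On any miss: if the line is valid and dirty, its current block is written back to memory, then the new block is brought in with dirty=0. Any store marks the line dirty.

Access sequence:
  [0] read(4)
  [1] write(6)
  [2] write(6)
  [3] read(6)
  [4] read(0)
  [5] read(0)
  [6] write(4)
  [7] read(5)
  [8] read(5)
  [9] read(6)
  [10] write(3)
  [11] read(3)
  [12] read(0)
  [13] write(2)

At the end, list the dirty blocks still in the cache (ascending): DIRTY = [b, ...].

DIRTY = [2, 3]

0: R B4 -> L0 miss  d=-]
1: W B6 -> L2 miss  d=D]
2: W B6 -> L2 hit  d=D]
3: R B6 -> L2 hit  d=D]
4: R B0 -> L0 miss  d=-]
5: R B0 -> L0 hit  d=-]
6: W B4 -> L0 miss  d=D]
7: R B5 -> L1 miss  d=-]
8: R B5 -> L1 hit  d=-]
9: R B6 -> L2 hit  d=D]
10: W B3 -> L3 miss  d=D]
11: R B3 -> L3 hit  d=D]
12: R B0 -> L0 miss wb->B4  d=-]
13: W B2 -> L2 miss wb->B6  d=D]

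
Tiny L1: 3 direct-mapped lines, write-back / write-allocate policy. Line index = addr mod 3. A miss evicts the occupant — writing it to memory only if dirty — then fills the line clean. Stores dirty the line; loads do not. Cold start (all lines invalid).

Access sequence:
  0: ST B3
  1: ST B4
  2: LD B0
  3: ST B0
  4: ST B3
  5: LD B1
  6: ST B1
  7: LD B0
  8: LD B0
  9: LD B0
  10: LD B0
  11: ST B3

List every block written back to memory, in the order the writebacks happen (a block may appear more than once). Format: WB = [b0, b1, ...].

0: W B3 → L0 miss [D]
1: W B4 → L1 miss [D]
2: R B0 → L0 miss wb→B3 [-]
3: W B0 → L0 hit [D]
4: W B3 → L0 miss wb→B0 [D]
5: R B1 → L1 miss wb→B4 [-]
6: W B1 → L1 hit [D]
7: R B0 → L0 miss wb→B3 [-]
8: R B0 → L0 hit [-]
9: R B0 → L0 hit [-]
10: R B0 → L0 hit [-]
11: W B3 → L0 miss [D]

WB = [3, 0, 4, 3]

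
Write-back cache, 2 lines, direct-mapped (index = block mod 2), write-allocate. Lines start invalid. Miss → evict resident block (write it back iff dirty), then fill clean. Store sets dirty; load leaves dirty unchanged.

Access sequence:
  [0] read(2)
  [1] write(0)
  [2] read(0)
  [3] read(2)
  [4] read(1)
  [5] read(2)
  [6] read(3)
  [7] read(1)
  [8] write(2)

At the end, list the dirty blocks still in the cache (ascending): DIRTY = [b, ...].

0: R B2 -> L0 miss  d=-]
1: W B0 -> L0 miss  d=D]
2: R B0 -> L0 hit  d=D]
3: R B2 -> L0 miss wb->B0  d=-]
4: R B1 -> L1 miss  d=-]
5: R B2 -> L0 hit  d=-]
6: R B3 -> L1 miss  d=-]
7: R B1 -> L1 miss  d=-]
8: W B2 -> L0 hit  d=D]

DIRTY = [2]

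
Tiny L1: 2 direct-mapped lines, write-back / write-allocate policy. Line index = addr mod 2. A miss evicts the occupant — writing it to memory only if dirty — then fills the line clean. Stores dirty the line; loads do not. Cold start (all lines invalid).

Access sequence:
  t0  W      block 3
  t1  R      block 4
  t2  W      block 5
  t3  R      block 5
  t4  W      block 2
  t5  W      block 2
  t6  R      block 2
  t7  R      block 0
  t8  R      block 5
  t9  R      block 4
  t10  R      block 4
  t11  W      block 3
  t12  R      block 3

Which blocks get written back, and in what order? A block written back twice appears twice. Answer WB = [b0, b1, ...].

0: W B3 → L1 miss [D]
1: R B4 → L0 miss [-]
2: W B5 → L1 miss wb→B3 [D]
3: R B5 → L1 hit [D]
4: W B2 → L0 miss [D]
5: W B2 → L0 hit [D]
6: R B2 → L0 hit [D]
7: R B0 → L0 miss wb→B2 [-]
8: R B5 → L1 hit [D]
9: R B4 → L0 miss [-]
10: R B4 → L0 hit [-]
11: W B3 → L1 miss wb→B5 [D]
12: R B3 → L1 hit [D]

WB = [3, 2, 5]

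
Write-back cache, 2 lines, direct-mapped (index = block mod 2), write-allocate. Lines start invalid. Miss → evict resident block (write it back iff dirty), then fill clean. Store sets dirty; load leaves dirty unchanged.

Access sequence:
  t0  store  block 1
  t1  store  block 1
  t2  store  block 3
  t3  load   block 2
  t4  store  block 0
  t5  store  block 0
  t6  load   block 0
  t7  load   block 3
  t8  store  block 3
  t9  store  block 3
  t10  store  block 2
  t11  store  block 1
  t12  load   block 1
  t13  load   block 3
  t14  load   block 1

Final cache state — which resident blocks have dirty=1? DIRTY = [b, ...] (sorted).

  0 | W B1 → L1 miss [D]
  1 | W B1 → L1 hit [D]
  2 | W B3 → L1 miss wb→B1 [D]
  3 | R B2 → L0 miss [-]
  4 | W B0 → L0 miss [D]
  5 | W B0 → L0 hit [D]
  6 | R B0 → L0 hit [D]
  7 | R B3 → L1 hit [D]
  8 | W B3 → L1 hit [D]
  9 | W B3 → L1 hit [D]
  10 | W B2 → L0 miss wb→B0 [D]
  11 | W B1 → L1 miss wb→B3 [D]
  12 | R B1 → L1 hit [D]
  13 | R B3 → L1 miss wb→B1 [-]
  14 | R B1 → L1 miss [-]

DIRTY = [2]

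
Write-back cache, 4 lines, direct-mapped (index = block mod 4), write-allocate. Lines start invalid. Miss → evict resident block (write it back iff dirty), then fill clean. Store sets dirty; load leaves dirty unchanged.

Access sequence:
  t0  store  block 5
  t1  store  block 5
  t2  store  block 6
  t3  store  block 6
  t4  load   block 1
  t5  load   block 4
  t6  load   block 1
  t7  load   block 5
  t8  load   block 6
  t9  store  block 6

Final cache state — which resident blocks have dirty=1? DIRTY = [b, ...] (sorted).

DIRTY = [6]

0: W B5 → L1 miss [D]
1: W B5 → L1 hit [D]
2: W B6 → L2 miss [D]
3: W B6 → L2 hit [D]
4: R B1 → L1 miss wb→B5 [-]
5: R B4 → L0 miss [-]
6: R B1 → L1 hit [-]
7: R B5 → L1 miss [-]
8: R B6 → L2 hit [D]
9: W B6 → L2 hit [D]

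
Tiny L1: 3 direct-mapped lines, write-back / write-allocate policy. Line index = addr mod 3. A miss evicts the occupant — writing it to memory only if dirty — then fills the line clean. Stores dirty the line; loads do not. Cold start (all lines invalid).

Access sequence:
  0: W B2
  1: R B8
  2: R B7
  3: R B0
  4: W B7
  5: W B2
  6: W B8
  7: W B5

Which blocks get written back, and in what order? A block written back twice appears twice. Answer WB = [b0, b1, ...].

0: W B2 -> L2 miss  d=D]
1: R B8 -> L2 miss wb->B2  d=-]
2: R B7 -> L1 miss  d=-]
3: R B0 -> L0 miss  d=-]
4: W B7 -> L1 hit  d=D]
5: W B2 -> L2 miss  d=D]
6: W B8 -> L2 miss wb->B2  d=D]
7: W B5 -> L2 miss wb->B8  d=D]

WB = [2, 2, 8]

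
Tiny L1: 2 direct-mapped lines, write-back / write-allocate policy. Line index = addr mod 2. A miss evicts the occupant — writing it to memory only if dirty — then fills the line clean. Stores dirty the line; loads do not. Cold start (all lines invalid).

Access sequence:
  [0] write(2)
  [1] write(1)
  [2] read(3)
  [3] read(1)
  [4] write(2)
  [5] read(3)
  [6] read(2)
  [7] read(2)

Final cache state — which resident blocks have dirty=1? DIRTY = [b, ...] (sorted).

DIRTY = [2]

  0 | W B2 → L0 miss [D]
  1 | W B1 → L1 miss [D]
  2 | R B3 → L1 miss wb→B1 [-]
  3 | R B1 → L1 miss [-]
  4 | W B2 → L0 hit [D]
  5 | R B3 → L1 miss [-]
  6 | R B2 → L0 hit [D]
  7 | R B2 → L0 hit [D]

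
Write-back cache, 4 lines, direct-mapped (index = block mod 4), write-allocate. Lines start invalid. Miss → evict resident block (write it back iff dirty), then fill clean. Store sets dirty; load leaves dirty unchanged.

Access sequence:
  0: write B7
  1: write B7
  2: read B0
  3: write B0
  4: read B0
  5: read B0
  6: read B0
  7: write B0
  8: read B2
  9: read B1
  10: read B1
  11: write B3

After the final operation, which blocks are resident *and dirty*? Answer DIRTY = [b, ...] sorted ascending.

0: W B7 → L3 miss [D]
1: W B7 → L3 hit [D]
2: R B0 → L0 miss [-]
3: W B0 → L0 hit [D]
4: R B0 → L0 hit [D]
5: R B0 → L0 hit [D]
6: R B0 → L0 hit [D]
7: W B0 → L0 hit [D]
8: R B2 → L2 miss [-]
9: R B1 → L1 miss [-]
10: R B1 → L1 hit [-]
11: W B3 → L3 miss wb→B7 [D]

DIRTY = [0, 3]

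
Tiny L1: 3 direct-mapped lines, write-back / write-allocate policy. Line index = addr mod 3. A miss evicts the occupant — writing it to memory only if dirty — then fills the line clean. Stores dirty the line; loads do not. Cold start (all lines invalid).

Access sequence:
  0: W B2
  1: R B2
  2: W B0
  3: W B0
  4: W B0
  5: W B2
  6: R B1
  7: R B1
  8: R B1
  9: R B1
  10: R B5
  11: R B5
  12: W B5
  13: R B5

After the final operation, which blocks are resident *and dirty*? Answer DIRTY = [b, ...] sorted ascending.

  0 | W B2 → L2 miss [D]
  1 | R B2 → L2 hit [D]
  2 | W B0 → L0 miss [D]
  3 | W B0 → L0 hit [D]
  4 | W B0 → L0 hit [D]
  5 | W B2 → L2 hit [D]
  6 | R B1 → L1 miss [-]
  7 | R B1 → L1 hit [-]
  8 | R B1 → L1 hit [-]
  9 | R B1 → L1 hit [-]
  10 | R B5 → L2 miss wb→B2 [-]
  11 | R B5 → L2 hit [-]
  12 | W B5 → L2 hit [D]
  13 | R B5 → L2 hit [D]

DIRTY = [0, 5]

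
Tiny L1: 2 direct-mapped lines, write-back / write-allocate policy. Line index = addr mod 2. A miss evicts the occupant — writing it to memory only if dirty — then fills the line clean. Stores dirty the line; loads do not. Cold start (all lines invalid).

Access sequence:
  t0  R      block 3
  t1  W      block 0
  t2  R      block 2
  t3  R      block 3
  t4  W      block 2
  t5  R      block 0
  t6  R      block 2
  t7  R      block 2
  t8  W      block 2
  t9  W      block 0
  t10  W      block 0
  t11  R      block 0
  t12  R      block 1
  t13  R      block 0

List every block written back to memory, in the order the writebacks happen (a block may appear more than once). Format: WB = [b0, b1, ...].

  0 | R B3 → L1 miss [-]
  1 | W B0 → L0 miss [D]
  2 | R B2 → L0 miss wb→B0 [-]
  3 | R B3 → L1 hit [-]
  4 | W B2 → L0 hit [D]
  5 | R B0 → L0 miss wb→B2 [-]
  6 | R B2 → L0 miss [-]
  7 | R B2 → L0 hit [-]
  8 | W B2 → L0 hit [D]
  9 | W B0 → L0 miss wb→B2 [D]
  10 | W B0 → L0 hit [D]
  11 | R B0 → L0 hit [D]
  12 | R B1 → L1 miss [-]
  13 | R B0 → L0 hit [D]

WB = [0, 2, 2]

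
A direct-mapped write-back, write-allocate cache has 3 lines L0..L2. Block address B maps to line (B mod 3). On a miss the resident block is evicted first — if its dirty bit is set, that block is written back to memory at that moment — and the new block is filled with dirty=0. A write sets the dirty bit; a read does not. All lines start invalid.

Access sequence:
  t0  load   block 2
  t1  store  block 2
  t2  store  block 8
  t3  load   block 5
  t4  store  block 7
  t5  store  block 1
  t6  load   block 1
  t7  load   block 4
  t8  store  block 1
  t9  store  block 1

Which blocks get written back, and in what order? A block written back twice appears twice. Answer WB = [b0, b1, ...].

WB = [2, 8, 7, 1]

0: R B2 → L2 miss [-]
1: W B2 → L2 hit [D]
2: W B8 → L2 miss wb→B2 [D]
3: R B5 → L2 miss wb→B8 [-]
4: W B7 → L1 miss [D]
5: W B1 → L1 miss wb→B7 [D]
6: R B1 → L1 hit [D]
7: R B4 → L1 miss wb→B1 [-]
8: W B1 → L1 miss [D]
9: W B1 → L1 hit [D]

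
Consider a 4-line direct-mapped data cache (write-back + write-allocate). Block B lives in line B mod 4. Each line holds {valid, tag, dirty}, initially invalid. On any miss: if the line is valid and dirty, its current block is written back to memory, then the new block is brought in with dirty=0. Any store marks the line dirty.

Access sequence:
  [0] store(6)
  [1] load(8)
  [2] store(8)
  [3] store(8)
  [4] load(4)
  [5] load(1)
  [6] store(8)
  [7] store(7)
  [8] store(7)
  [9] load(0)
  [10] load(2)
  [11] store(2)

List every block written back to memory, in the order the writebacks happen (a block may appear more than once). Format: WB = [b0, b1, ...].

0: W B6 -> L2 miss  d=D]
1: R B8 -> L0 miss  d=-]
2: W B8 -> L0 hit  d=D]
3: W B8 -> L0 hit  d=D]
4: R B4 -> L0 miss wb->B8  d=-]
5: R B1 -> L1 miss  d=-]
6: W B8 -> L0 miss  d=D]
7: W B7 -> L3 miss  d=D]
8: W B7 -> L3 hit  d=D]
9: R B0 -> L0 miss wb->B8  d=-]
10: R B2 -> L2 miss wb->B6  d=-]
11: W B2 -> L2 hit  d=D]

WB = [8, 8, 6]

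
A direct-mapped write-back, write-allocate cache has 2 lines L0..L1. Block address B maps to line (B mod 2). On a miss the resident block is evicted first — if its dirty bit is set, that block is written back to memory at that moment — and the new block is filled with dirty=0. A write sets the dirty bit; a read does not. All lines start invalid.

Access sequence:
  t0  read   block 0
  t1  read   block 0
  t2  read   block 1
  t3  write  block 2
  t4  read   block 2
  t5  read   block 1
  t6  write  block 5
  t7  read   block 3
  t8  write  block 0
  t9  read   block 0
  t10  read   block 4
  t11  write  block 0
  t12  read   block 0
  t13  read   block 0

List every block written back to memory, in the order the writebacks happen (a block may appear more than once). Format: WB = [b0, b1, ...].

WB = [5, 2, 0]

0: R B0 -> L0 miss  d=-]
1: R B0 -> L0 hit  d=-]
2: R B1 -> L1 miss  d=-]
3: W B2 -> L0 miss  d=D]
4: R B2 -> L0 hit  d=D]
5: R B1 -> L1 hit  d=-]
6: W B5 -> L1 miss  d=D]
7: R B3 -> L1 miss wb->B5  d=-]
8: W B0 -> L0 miss wb->B2  d=D]
9: R B0 -> L0 hit  d=D]
10: R B4 -> L0 miss wb->B0  d=-]
11: W B0 -> L0 miss  d=D]
12: R B0 -> L0 hit  d=D]
13: R B0 -> L0 hit  d=D]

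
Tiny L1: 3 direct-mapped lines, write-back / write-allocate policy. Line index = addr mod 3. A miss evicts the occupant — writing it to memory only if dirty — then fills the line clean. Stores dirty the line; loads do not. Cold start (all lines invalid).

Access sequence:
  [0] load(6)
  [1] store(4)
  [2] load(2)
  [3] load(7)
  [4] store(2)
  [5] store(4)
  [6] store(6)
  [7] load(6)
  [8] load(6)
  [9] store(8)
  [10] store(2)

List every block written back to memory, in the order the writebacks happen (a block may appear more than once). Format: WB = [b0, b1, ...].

WB = [4, 2, 8]

0: R B6 -> L0 miss  d=-]
1: W B4 -> L1 miss  d=D]
2: R B2 -> L2 miss  d=-]
3: R B7 -> L1 miss wb->B4  d=-]
4: W B2 -> L2 hit  d=D]
5: W B4 -> L1 miss  d=D]
6: W B6 -> L0 hit  d=D]
7: R B6 -> L0 hit  d=D]
8: R B6 -> L0 hit  d=D]
9: W B8 -> L2 miss wb->B2  d=D]
10: W B2 -> L2 miss wb->B8  d=D]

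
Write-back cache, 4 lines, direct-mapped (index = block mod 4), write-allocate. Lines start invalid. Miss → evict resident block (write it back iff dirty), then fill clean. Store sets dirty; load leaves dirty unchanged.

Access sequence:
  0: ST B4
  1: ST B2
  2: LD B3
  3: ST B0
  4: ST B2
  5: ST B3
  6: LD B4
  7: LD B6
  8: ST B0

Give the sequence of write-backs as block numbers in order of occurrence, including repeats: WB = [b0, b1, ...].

WB = [4, 0, 2]

0: W B4 -> L0 miss  d=D]
1: W B2 -> L2 miss  d=D]
2: R B3 -> L3 miss  d=-]
3: W B0 -> L0 miss wb->B4  d=D]
4: W B2 -> L2 hit  d=D]
5: W B3 -> L3 hit  d=D]
6: R B4 -> L0 miss wb->B0  d=-]
7: R B6 -> L2 miss wb->B2  d=-]
8: W B0 -> L0 miss  d=D]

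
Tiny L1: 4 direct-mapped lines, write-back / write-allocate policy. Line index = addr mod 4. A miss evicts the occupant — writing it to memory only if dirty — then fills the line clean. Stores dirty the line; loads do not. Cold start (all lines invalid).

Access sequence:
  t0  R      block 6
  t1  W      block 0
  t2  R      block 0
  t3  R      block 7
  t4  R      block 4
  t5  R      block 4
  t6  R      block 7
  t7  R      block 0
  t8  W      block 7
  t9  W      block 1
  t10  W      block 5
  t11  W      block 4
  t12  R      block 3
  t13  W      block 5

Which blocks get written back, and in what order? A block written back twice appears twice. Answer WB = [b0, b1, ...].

WB = [0, 1, 7]

  0 | R B6 → L2 miss [-]
  1 | W B0 → L0 miss [D]
  2 | R B0 → L0 hit [D]
  3 | R B7 → L3 miss [-]
  4 | R B4 → L0 miss wb→B0 [-]
  5 | R B4 → L0 hit [-]
  6 | R B7 → L3 hit [-]
  7 | R B0 → L0 miss [-]
  8 | W B7 → L3 hit [D]
  9 | W B1 → L1 miss [D]
  10 | W B5 → L1 miss wb→B1 [D]
  11 | W B4 → L0 miss [D]
  12 | R B3 → L3 miss wb→B7 [-]
  13 | W B5 → L1 hit [D]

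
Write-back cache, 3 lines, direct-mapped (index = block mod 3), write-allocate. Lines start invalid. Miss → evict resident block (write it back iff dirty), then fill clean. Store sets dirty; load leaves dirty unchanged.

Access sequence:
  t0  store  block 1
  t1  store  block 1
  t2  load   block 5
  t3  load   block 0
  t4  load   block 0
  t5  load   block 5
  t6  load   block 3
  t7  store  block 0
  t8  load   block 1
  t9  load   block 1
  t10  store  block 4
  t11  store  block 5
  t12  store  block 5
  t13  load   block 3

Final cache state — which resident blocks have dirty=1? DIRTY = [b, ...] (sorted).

  0 | W B1 → L1 miss [D]
  1 | W B1 → L1 hit [D]
  2 | R B5 → L2 miss [-]
  3 | R B0 → L0 miss [-]
  4 | R B0 → L0 hit [-]
  5 | R B5 → L2 hit [-]
  6 | R B3 → L0 miss [-]
  7 | W B0 → L0 miss [D]
  8 | R B1 → L1 hit [D]
  9 | R B1 → L1 hit [D]
  10 | W B4 → L1 miss wb→B1 [D]
  11 | W B5 → L2 hit [D]
  12 | W B5 → L2 hit [D]
  13 | R B3 → L0 miss wb→B0 [-]

DIRTY = [4, 5]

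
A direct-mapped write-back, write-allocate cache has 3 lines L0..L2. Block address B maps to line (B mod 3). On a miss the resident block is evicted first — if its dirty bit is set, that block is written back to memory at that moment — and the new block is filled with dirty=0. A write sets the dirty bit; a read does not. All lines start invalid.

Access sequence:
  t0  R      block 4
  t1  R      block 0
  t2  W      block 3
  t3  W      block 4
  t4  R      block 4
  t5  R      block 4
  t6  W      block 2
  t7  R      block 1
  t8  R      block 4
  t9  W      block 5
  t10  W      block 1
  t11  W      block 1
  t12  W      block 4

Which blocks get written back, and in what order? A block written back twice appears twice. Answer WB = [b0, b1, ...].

0: R B4 -> L1 miss  d=-]
1: R B0 -> L0 miss  d=-]
2: W B3 -> L0 miss  d=D]
3: W B4 -> L1 hit  d=D]
4: R B4 -> L1 hit  d=D]
5: R B4 -> L1 hit  d=D]
6: W B2 -> L2 miss  d=D]
7: R B1 -> L1 miss wb->B4  d=-]
8: R B4 -> L1 miss  d=-]
9: W B5 -> L2 miss wb->B2  d=D]
10: W B1 -> L1 miss  d=D]
11: W B1 -> L1 hit  d=D]
12: W B4 -> L1 miss wb->B1  d=D]

WB = [4, 2, 1]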